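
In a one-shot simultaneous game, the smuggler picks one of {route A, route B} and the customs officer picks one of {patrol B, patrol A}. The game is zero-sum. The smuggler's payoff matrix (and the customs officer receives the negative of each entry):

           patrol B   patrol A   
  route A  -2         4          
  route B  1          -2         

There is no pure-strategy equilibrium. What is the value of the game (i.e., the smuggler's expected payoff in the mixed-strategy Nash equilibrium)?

v = 0

For the smuggler to be willing to mix, the smuggler must be indifferent between route A and route B, which pins down the customs officer's mix.
  the smuggler's expected payoff from route A: q·(-2) + (1−q)·4 = -6q + 4
  the smuggler's expected payoff from route B: q·1 + (1−q)·(-2) = 3q - 2
  -6q + 4 = 3q - 2  ⇒  -9q = -6  ⇒  q = 2/3.
The value is the smuggler's expected payoff against this mix (using route A): (2/3)·(-2) + (1/3)·4 = 0.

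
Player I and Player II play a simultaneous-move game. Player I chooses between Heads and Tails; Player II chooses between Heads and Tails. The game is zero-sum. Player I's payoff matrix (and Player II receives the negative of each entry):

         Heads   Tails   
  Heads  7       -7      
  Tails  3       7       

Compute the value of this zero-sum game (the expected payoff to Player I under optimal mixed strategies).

v = 35/9

Set Player I's expected payoff from Heads equal to that from Tails:
  Player I's expected payoff from Heads: q·7 + (1−q)·(-7) = 14q - 7
  Player I's expected payoff from Tails: q·3 + (1−q)·7 = -4q + 7
  14q - 7 = -4q + 7  ⇒  18q = 14  ⇒  q = 7/9.
The value is Player I's expected payoff against this mix (using Heads): (7/9)·7 + (2/9)·(-7) = 35/9.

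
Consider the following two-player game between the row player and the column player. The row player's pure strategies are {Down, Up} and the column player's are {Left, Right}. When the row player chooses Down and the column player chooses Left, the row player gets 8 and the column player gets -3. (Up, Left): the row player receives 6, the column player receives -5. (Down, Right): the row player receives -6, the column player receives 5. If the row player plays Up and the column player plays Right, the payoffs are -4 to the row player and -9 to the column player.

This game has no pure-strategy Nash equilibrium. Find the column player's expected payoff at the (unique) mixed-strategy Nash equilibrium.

-13/3

The column player's indifference between Left and Right determines the row player's mixing probability p:
  the column player's payoff to Left: p·(-3) + (1−p)·(-5) = 2p - 5
  the column player's payoff to Right: p·5 + (1−p)·(-9) = 14p - 9
  2p - 5 = 14p - 9  ⇒  -12p = -4  ⇒  p = 1/3.
At equilibrium the column player is indifferent across columns, so the column player's payoff equals the payoff from Left: (1/3)·(-3) + (2/3)·(-5) = -13/3.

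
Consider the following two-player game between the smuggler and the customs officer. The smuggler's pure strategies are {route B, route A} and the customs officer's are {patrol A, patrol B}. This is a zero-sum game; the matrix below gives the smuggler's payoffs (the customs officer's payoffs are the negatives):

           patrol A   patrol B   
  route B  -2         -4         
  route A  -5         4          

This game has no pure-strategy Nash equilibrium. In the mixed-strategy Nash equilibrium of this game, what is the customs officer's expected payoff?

In a mixed equilibrium the customs officer is indifferent between patrol A and patrol B; this condition fixes p.
  the customs officer's payoff from patrol A: p·2 + (1−p)·5 = -3p + 5
  the customs officer's payoff from patrol B: p·4 + (1−p)·(-4) = 8p - 4
  -3p + 5 = 8p - 4  ⇒  -11p = -9  ⇒  p = 9/11.
At equilibrium the customs officer is indifferent across columns, so the customs officer's payoff equals the payoff from patrol A: (9/11)·2 + (2/11)·5 = 28/11.

28/11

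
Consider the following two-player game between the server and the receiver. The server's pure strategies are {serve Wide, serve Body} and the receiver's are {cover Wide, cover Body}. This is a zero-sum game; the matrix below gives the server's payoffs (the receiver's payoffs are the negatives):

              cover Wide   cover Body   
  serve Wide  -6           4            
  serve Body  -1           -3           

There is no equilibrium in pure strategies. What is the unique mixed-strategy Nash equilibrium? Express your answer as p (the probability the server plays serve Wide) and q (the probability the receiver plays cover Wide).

The server's mix must leave the receiver indifferent between cover Wide and cover Body.
  the receiver's payoff from cover Wide: p·6 + (1−p)·1 = 5p + 1
  the receiver's payoff from cover Body: p·(-4) + (1−p)·3 = -7p + 3
  5p + 1 = -7p + 3  ⇒  12p = 2  ⇒  p = 1/6.
Set the server's expected payoff from serve Wide equal to that from serve Body:
  the server's expected payoff from serve Wide: q·(-6) + (1−q)·4 = -10q + 4
  the server's expected payoff from serve Body: q·(-1) + (1−q)·(-3) = 2q - 3
  -10q + 4 = 2q - 3  ⇒  -12q = -7  ⇒  q = 7/12.

p = 1/6, q = 7/12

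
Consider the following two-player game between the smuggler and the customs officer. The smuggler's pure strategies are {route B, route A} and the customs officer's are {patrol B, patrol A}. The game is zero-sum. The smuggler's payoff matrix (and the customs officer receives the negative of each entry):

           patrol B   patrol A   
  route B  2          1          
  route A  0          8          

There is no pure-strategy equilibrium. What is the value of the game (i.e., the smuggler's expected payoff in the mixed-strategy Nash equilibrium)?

For the smuggler to be willing to mix, the smuggler must be indifferent between route B and route A, which pins down the customs officer's mix.
  the smuggler's payoff to route B: q·2 + (1−q)·1 = q + 1
  the smuggler's payoff to route A: q·0 + (1−q)·8 = -8q + 8
  q + 1 = -8q + 8  ⇒  9q = 7  ⇒  q = 7/9.
The value is the smuggler's expected payoff against this mix (using route B): (7/9)·2 + (2/9)·1 = 16/9.

v = 16/9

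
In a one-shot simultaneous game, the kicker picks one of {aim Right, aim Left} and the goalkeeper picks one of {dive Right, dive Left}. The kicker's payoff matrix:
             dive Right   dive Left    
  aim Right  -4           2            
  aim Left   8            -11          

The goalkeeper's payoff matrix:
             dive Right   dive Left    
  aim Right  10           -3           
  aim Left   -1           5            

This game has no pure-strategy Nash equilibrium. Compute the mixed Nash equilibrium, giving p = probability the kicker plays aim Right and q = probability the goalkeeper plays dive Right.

p = 6/19, q = 13/25

For the goalkeeper to be willing to mix, the goalkeeper must be indifferent between dive Right and dive Left, which pins down the kicker's mix.
  the goalkeeper's payoff to dive Right: p·10 + (1−p)·(-1) = 11p - 1
  the goalkeeper's payoff to dive Left: p·(-3) + (1−p)·5 = -8p + 5
  11p - 1 = -8p + 5  ⇒  19p = 6  ⇒  p = 6/19.
The goalkeeper's mix must leave the kicker indifferent between aim Right and aim Left.
  the kicker's payoff from aim Right: q·(-4) + (1−q)·2 = -6q + 2
  the kicker's payoff from aim Left: q·8 + (1−q)·(-11) = 19q - 11
  -6q + 2 = 19q - 11  ⇒  -25q = -13  ⇒  q = 13/25.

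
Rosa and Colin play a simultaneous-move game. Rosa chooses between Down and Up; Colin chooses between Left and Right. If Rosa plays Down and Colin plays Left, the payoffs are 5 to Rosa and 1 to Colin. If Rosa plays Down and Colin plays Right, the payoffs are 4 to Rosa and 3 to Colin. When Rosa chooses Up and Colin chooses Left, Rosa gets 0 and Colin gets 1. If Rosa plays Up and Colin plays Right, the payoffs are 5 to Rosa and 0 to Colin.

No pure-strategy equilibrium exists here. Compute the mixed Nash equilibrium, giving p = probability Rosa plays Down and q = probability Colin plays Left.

p = 1/3, q = 1/6

For Colin to be willing to mix, Colin must be indifferent between Left and Right, which pins down Rosa's mix.
  Colin's expected payoff from Left: p·1 + (1−p)·1 = 1
  Colin's expected payoff from Right: p·3 + (1−p)·0 = 3p
  1 = 3p  ⇒  -3p = -1  ⇒  p = 1/3.
In a mixed equilibrium Rosa is indifferent between Down and Up; this condition fixes q.
  Rosa's payoff from Down: q·5 + (1−q)·4 = q + 4
  Rosa's payoff from Up: q·0 + (1−q)·5 = -5q + 5
  q + 4 = -5q + 5  ⇒  6q = 1  ⇒  q = 1/6.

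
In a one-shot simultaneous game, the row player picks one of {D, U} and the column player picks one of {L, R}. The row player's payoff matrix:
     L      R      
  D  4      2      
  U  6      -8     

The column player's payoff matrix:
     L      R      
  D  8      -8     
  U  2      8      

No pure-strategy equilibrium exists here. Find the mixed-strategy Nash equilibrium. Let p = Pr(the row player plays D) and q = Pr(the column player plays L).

p = 3/11, q = 5/6

Set the column player's expected payoff from L equal to that from R:
  the column player's payoff to L: p·8 + (1−p)·2 = 6p + 2
  the column player's payoff to R: p·(-8) + (1−p)·8 = -16p + 8
  6p + 2 = -16p + 8  ⇒  22p = 6  ⇒  p = 3/11.
For the row player to be willing to mix, the row player must be indifferent between D and U, which pins down the column player's mix.
  the row player's payoff to D: q·4 + (1−q)·2 = 2q + 2
  the row player's payoff to U: q·6 + (1−q)·(-8) = 14q - 8
  2q + 2 = 14q - 8  ⇒  -12q = -10  ⇒  q = 5/6.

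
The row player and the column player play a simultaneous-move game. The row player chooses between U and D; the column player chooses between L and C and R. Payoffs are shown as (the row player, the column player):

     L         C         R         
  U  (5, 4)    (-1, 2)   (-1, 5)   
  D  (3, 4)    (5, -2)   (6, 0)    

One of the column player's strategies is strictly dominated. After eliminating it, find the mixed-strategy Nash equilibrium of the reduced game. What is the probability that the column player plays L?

The column player's strategy C is strictly dominated by R: 5 > 2 and 0 > -2. Eliminate C.
The row player's indifference between U and D determines the column player's mixing probability q:
  the row player's payoff to U: q·5 + (1−q)·(-1) = 6q - 1
  the row player's payoff to D: q·3 + (1−q)·6 = -3q + 6
  6q - 1 = -3q + 6  ⇒  9q = 7  ⇒  q = 7/9.

q = 7/9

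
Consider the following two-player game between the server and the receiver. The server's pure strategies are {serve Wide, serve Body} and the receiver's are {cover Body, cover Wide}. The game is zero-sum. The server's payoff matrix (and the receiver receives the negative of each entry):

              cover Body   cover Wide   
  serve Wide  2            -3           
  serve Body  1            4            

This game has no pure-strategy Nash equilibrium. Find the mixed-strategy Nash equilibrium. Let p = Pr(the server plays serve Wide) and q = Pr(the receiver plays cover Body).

p = 3/8, q = 7/8

Set the receiver's expected payoff from cover Body equal to that from cover Wide:
  the receiver's payoff from cover Body: p·(-2) + (1−p)·(-1) = -p - 1
  the receiver's payoff from cover Wide: p·3 + (1−p)·(-4) = 7p - 4
  -p - 1 = 7p - 4  ⇒  -8p = -3  ⇒  p = 3/8.
The receiver's mix must leave the server indifferent between serve Wide and serve Body.
  the server's payoff from serve Wide: q·2 + (1−q)·(-3) = 5q - 3
  the server's payoff from serve Body: q·1 + (1−q)·4 = -3q + 4
  5q - 3 = -3q + 4  ⇒  8q = 7  ⇒  q = 7/8.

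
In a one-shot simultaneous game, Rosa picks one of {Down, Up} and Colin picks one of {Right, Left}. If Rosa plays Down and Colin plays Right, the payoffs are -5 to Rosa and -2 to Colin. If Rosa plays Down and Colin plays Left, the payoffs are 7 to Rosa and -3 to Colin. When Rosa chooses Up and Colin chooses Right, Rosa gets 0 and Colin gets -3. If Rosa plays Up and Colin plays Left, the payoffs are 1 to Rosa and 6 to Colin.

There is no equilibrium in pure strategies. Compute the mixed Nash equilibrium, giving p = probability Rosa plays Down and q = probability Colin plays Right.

Rosa's mix must leave Colin indifferent between Right and Left.
  Colin's expected payoff from Right: p·(-2) + (1−p)·(-3) = p - 3
  Colin's expected payoff from Left: p·(-3) + (1−p)·6 = -9p + 6
  p - 3 = -9p + 6  ⇒  10p = 9  ⇒  p = 9/10.
For Rosa to be willing to mix, Rosa must be indifferent between Down and Up, which pins down Colin's mix.
  Rosa's payoff from Down: q·(-5) + (1−q)·7 = -12q + 7
  Rosa's payoff from Up: q·0 + (1−q)·1 = -q + 1
  -12q + 7 = -q + 1  ⇒  -11q = -6  ⇒  q = 6/11.

p = 9/10, q = 6/11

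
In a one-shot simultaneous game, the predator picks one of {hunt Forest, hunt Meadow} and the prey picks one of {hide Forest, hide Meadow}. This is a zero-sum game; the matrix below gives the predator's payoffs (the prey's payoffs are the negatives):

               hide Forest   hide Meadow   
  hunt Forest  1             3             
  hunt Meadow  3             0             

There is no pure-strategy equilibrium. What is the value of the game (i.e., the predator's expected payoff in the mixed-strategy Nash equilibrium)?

In a mixed equilibrium the predator is indifferent between hunt Forest and hunt Meadow; this condition fixes q.
  the predator's payoff from hunt Forest: q·1 + (1−q)·3 = -2q + 3
  the predator's payoff from hunt Meadow: q·3 + (1−q)·0 = 3q
  -2q + 3 = 3q  ⇒  -5q = -3  ⇒  q = 3/5.
The value is the predator's expected payoff against this mix (using hunt Forest): (3/5)·1 + (2/5)·3 = 9/5.

v = 9/5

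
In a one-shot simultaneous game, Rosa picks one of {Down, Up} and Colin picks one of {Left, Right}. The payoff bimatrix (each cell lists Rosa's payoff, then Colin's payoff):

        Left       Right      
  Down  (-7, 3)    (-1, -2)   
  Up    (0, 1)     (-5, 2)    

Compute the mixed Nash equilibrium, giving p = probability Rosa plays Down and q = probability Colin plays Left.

In a mixed equilibrium Colin is indifferent between Left and Right; this condition fixes p.
  Colin's payoff to Left: p·3 + (1−p)·1 = 2p + 1
  Colin's payoff to Right: p·(-2) + (1−p)·2 = -4p + 2
  2p + 1 = -4p + 2  ⇒  6p = 1  ⇒  p = 1/6.
Set Rosa's expected payoff from Down equal to that from Up:
  Rosa's expected payoff from Down: q·(-7) + (1−q)·(-1) = -6q - 1
  Rosa's expected payoff from Up: q·0 + (1−q)·(-5) = 5q - 5
  -6q - 1 = 5q - 5  ⇒  -11q = -4  ⇒  q = 4/11.

p = 1/6, q = 4/11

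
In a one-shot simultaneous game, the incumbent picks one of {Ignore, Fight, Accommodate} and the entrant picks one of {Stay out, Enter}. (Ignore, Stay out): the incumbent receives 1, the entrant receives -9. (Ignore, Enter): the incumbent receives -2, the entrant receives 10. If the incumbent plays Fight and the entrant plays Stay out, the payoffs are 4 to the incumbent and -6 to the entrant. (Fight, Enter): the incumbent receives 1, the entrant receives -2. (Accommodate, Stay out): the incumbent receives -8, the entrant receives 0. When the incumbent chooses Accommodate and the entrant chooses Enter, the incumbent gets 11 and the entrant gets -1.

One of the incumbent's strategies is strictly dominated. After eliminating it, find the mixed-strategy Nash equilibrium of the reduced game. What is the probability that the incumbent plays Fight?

p = 1/5

The incumbent's strategy Ignore is strictly dominated by Fight: 4 > 1 and 1 > -2. Eliminate Ignore.
The incumbent's mix must leave the entrant indifferent between Stay out and Enter.
  the entrant's payoff to Stay out: p·(-6) + (1−p)·0 = -6p
  the entrant's payoff to Enter: p·(-2) + (1−p)·(-1) = -p - 1
  -6p = -p - 1  ⇒  -5p = -1  ⇒  p = 1/5.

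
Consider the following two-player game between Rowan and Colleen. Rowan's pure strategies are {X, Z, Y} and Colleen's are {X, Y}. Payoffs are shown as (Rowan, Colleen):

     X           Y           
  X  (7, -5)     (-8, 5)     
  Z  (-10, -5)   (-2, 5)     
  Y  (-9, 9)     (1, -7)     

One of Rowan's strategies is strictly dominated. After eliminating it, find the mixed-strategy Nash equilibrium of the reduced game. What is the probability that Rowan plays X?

p = 8/13

Rowan's strategy Z is strictly dominated by Y: -9 > -10 and 1 > -2. Eliminate Z.
Colleen's indifference between X and Y determines Rowan's mixing probability p:
  Colleen's payoff from X: p·(-5) + (1−p)·9 = -14p + 9
  Colleen's payoff from Y: p·5 + (1−p)·(-7) = 12p - 7
  -14p + 9 = 12p - 7  ⇒  -26p = -16  ⇒  p = 8/13.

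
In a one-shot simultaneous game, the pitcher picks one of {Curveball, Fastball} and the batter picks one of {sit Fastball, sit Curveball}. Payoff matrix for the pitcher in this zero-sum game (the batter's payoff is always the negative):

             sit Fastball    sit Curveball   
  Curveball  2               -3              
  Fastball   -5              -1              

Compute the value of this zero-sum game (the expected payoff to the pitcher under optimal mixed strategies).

In a mixed equilibrium the pitcher is indifferent between Curveball and Fastball; this condition fixes q.
  the pitcher's payoff to Curveball: q·2 + (1−q)·(-3) = 5q - 3
  the pitcher's payoff to Fastball: q·(-5) + (1−q)·(-1) = -4q - 1
  5q - 3 = -4q - 1  ⇒  9q = 2  ⇒  q = 2/9.
The value is the pitcher's expected payoff against this mix (using Curveball): (2/9)·2 + (7/9)·(-3) = -17/9.

v = -17/9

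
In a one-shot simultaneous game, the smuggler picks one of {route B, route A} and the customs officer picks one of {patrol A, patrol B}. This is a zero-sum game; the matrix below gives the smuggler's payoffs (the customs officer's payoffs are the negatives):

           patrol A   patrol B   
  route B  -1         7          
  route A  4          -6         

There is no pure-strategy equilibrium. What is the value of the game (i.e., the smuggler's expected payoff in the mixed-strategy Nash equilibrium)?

The customs officer's mix must leave the smuggler indifferent between route B and route A.
  the smuggler's payoff to route B: q·(-1) + (1−q)·7 = -8q + 7
  the smuggler's payoff to route A: q·4 + (1−q)·(-6) = 10q - 6
  -8q + 7 = 10q - 6  ⇒  -18q = -13  ⇒  q = 13/18.
The value is the smuggler's expected payoff against this mix (using route B): (13/18)·(-1) + (5/18)·7 = 11/9.

v = 11/9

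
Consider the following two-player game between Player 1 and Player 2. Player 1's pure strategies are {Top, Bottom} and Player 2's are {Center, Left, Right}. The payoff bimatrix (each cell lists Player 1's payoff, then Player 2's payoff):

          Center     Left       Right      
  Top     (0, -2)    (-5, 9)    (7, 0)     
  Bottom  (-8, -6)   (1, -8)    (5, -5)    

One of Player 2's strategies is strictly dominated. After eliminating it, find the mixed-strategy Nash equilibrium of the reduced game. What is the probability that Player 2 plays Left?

Player 2's strategy Center is strictly dominated by Right: 0 > -2 and -5 > -6. Eliminate Center.
Player 1's indifference between Top and Bottom determines Player 2's mixing probability q:
  Player 1's payoff from Top: q·(-5) + (1−q)·7 = -12q + 7
  Player 1's payoff from Bottom: q·1 + (1−q)·5 = -4q + 5
  -12q + 7 = -4q + 5  ⇒  -8q = -2  ⇒  q = 1/4.

q = 1/4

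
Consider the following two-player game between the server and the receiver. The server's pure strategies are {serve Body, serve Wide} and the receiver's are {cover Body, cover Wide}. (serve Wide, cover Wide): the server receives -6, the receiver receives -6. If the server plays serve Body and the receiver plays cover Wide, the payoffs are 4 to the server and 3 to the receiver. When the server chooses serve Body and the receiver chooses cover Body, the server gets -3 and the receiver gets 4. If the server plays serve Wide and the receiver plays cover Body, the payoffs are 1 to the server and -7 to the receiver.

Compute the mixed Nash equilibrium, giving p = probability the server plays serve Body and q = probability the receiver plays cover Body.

In a mixed equilibrium the receiver is indifferent between cover Body and cover Wide; this condition fixes p.
  the receiver's expected payoff from cover Body: p·4 + (1−p)·(-7) = 11p - 7
  the receiver's expected payoff from cover Wide: p·3 + (1−p)·(-6) = 9p - 6
  11p - 7 = 9p - 6  ⇒  2p = 1  ⇒  p = 1/2.
The receiver's mix must leave the server indifferent between serve Body and serve Wide.
  the server's payoff to serve Body: q·(-3) + (1−q)·4 = -7q + 4
  the server's payoff to serve Wide: q·1 + (1−q)·(-6) = 7q - 6
  -7q + 4 = 7q - 6  ⇒  -14q = -10  ⇒  q = 5/7.

p = 1/2, q = 5/7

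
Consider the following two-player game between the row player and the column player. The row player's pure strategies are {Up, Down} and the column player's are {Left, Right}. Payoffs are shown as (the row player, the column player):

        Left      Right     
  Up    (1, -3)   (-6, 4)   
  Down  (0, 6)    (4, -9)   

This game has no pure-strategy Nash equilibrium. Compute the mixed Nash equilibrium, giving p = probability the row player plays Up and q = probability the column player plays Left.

p = 15/22, q = 10/11

The column player's indifference between Left and Right determines the row player's mixing probability p:
  the column player's payoff from Left: p·(-3) + (1−p)·6 = -9p + 6
  the column player's payoff from Right: p·4 + (1−p)·(-9) = 13p - 9
  -9p + 6 = 13p - 9  ⇒  -22p = -15  ⇒  p = 15/22.
For the row player to be willing to mix, the row player must be indifferent between Up and Down, which pins down the column player's mix.
  the row player's expected payoff from Up: q·1 + (1−q)·(-6) = 7q - 6
  the row player's expected payoff from Down: q·0 + (1−q)·4 = -4q + 4
  7q - 6 = -4q + 4  ⇒  11q = 10  ⇒  q = 10/11.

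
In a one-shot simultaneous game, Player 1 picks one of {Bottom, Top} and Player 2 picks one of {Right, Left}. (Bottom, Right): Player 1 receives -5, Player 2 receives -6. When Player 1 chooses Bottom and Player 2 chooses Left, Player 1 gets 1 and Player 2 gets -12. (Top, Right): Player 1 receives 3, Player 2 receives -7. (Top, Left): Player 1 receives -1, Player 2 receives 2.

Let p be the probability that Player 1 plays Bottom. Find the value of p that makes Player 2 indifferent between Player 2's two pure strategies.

p = 3/5

In a mixed equilibrium Player 2 is indifferent between Right and Left; this condition fixes p.
  Player 2's payoff from Right: p·(-6) + (1−p)·(-7) = p - 7
  Player 2's payoff from Left: p·(-12) + (1−p)·2 = -14p + 2
  p - 7 = -14p + 2  ⇒  15p = 9  ⇒  p = 3/5.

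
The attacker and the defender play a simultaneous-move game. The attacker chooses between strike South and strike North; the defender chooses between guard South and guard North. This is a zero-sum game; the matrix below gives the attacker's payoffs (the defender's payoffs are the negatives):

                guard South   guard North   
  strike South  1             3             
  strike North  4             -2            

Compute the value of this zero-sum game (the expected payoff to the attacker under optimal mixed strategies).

The attacker's indifference between strike South and strike North determines the defender's mixing probability q:
  the attacker's expected payoff from strike South: q·1 + (1−q)·3 = -2q + 3
  the attacker's expected payoff from strike North: q·4 + (1−q)·(-2) = 6q - 2
  -2q + 3 = 6q - 2  ⇒  -8q = -5  ⇒  q = 5/8.
The value is the attacker's expected payoff against this mix (using strike South): (5/8)·1 + (3/8)·3 = 7/4.

v = 7/4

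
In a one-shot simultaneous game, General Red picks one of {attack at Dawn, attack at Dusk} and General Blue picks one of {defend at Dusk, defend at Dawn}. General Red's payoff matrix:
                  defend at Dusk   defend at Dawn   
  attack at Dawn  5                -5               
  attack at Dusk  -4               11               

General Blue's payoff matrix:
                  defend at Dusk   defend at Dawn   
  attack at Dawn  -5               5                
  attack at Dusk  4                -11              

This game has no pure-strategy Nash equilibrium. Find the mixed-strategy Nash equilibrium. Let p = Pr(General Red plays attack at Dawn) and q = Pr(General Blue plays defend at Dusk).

In a mixed equilibrium General Blue is indifferent between defend at Dusk and defend at Dawn; this condition fixes p.
  General Blue's payoff to defend at Dusk: p·(-5) + (1−p)·4 = -9p + 4
  General Blue's payoff to defend at Dawn: p·5 + (1−p)·(-11) = 16p - 11
  -9p + 4 = 16p - 11  ⇒  -25p = -15  ⇒  p = 3/5.
For General Red to be willing to mix, General Red must be indifferent between attack at Dawn and attack at Dusk, which pins down General Blue's mix.
  General Red's payoff from attack at Dawn: q·5 + (1−q)·(-5) = 10q - 5
  General Red's payoff from attack at Dusk: q·(-4) + (1−q)·11 = -15q + 11
  10q - 5 = -15q + 11  ⇒  25q = 16  ⇒  q = 16/25.

p = 3/5, q = 16/25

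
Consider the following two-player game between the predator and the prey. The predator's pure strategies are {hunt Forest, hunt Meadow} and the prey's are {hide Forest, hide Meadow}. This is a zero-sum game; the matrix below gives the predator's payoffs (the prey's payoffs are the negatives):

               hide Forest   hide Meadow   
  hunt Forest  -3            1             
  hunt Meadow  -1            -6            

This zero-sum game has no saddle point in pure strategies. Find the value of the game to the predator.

Set the predator's expected payoff from hunt Forest equal to that from hunt Meadow:
  the predator's payoff from hunt Forest: q·(-3) + (1−q)·1 = -4q + 1
  the predator's payoff from hunt Meadow: q·(-1) + (1−q)·(-6) = 5q - 6
  -4q + 1 = 5q - 6  ⇒  -9q = -7  ⇒  q = 7/9.
The value is the predator's expected payoff against this mix (using hunt Forest): (7/9)·(-3) + (2/9)·1 = -19/9.

v = -19/9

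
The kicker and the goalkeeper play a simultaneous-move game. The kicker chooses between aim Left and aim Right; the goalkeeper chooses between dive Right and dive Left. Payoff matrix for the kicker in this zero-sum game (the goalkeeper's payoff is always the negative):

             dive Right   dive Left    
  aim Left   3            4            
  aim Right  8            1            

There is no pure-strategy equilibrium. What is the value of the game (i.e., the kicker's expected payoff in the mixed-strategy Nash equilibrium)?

v = 29/8

Set the kicker's expected payoff from aim Left equal to that from aim Right:
  the kicker's expected payoff from aim Left: q·3 + (1−q)·4 = -q + 4
  the kicker's expected payoff from aim Right: q·8 + (1−q)·1 = 7q + 1
  -q + 4 = 7q + 1  ⇒  -8q = -3  ⇒  q = 3/8.
The value is the kicker's expected payoff against this mix (using aim Left): (3/8)·3 + (5/8)·4 = 29/8.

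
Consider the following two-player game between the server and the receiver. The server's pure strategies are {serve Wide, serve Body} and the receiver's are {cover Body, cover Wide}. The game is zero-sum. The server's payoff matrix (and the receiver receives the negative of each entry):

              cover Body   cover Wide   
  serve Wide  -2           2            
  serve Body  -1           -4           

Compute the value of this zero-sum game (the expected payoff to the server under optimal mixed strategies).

Set the server's expected payoff from serve Wide equal to that from serve Body:
  the server's expected payoff from serve Wide: q·(-2) + (1−q)·2 = -4q + 2
  the server's expected payoff from serve Body: q·(-1) + (1−q)·(-4) = 3q - 4
  -4q + 2 = 3q - 4  ⇒  -7q = -6  ⇒  q = 6/7.
The value is the server's expected payoff against this mix (using serve Wide): (6/7)·(-2) + (1/7)·2 = -10/7.

v = -10/7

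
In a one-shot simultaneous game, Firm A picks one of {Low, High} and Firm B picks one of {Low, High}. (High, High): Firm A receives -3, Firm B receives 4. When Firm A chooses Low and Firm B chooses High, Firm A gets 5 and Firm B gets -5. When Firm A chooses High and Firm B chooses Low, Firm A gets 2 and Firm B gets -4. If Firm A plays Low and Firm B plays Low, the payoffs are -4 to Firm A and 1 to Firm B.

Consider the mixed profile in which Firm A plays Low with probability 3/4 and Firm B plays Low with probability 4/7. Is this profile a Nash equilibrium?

No

Given Firm A's mix p = 3/4, Firm B's payoff from Low is -1/4 but from High is -11/4. Firm B strictly prefers Low, so Firm B would not mix.
So the proposed profile is not a Nash equilibrium.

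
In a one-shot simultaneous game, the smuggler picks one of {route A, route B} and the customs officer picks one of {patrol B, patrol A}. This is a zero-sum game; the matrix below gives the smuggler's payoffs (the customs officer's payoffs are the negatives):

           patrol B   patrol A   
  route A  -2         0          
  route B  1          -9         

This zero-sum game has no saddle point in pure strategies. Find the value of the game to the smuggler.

v = -3/2

Set the smuggler's expected payoff from route A equal to that from route B:
  the smuggler's payoff from route A: q·(-2) + (1−q)·0 = -2q
  the smuggler's payoff from route B: q·1 + (1−q)·(-9) = 10q - 9
  -2q = 10q - 9  ⇒  -12q = -9  ⇒  q = 3/4.
The value is the smuggler's expected payoff against this mix (using route A): (3/4)·(-2) + (1/4)·0 = -3/2.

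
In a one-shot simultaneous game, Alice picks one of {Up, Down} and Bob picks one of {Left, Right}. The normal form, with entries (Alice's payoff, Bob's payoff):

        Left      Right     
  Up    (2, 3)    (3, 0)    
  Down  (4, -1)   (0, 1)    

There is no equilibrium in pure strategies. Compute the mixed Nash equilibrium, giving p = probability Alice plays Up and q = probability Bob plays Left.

In a mixed equilibrium Bob is indifferent between Left and Right; this condition fixes p.
  Bob's expected payoff from Left: p·3 + (1−p)·(-1) = 4p - 1
  Bob's expected payoff from Right: p·0 + (1−p)·1 = -p + 1
  4p - 1 = -p + 1  ⇒  5p = 2  ⇒  p = 2/5.
Set Alice's expected payoff from Up equal to that from Down:
  Alice's expected payoff from Up: q·2 + (1−q)·3 = -q + 3
  Alice's expected payoff from Down: q·4 + (1−q)·0 = 4q
  -q + 3 = 4q  ⇒  -5q = -3  ⇒  q = 3/5.

p = 2/5, q = 3/5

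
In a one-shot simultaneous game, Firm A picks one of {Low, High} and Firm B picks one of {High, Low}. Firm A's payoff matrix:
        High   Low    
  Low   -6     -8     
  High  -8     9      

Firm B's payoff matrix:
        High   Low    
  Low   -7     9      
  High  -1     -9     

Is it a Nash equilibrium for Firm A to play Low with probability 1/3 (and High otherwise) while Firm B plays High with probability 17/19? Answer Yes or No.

Check Firm B's indifference given Firm A's mix p = 1/3:
  payoff from High = -3; payoff from Low = -3 — equal.
Check Firm A's indifference given Firm B's mix q = 17/19:
  payoff from Low = -118/19; payoff from High = -118/19 — equal.
Both players are indifferent, so neither can profitably deviate.

Yes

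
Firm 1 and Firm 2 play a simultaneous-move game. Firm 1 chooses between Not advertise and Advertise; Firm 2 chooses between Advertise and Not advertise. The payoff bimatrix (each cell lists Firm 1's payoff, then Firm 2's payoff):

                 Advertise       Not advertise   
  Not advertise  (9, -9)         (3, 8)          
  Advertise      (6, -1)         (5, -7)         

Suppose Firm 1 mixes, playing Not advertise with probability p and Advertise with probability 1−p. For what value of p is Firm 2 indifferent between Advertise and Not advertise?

Firm 1's mix must leave Firm 2 indifferent between Advertise and Not advertise.
  Firm 2's payoff to Advertise: p·(-9) + (1−p)·(-1) = -8p - 1
  Firm 2's payoff to Not advertise: p·8 + (1−p)·(-7) = 15p - 7
  -8p - 1 = 15p - 7  ⇒  -23p = -6  ⇒  p = 6/23.

p = 6/23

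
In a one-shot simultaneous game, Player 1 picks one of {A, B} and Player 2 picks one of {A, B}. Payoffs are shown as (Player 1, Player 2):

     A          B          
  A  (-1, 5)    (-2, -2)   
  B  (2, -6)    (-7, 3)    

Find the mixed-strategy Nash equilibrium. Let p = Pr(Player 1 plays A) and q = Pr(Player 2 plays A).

p = 9/16, q = 5/8

For Player 2 to be willing to mix, Player 2 must be indifferent between A and B, which pins down Player 1's mix.
  Player 2's expected payoff from A: p·5 + (1−p)·(-6) = 11p - 6
  Player 2's expected payoff from B: p·(-2) + (1−p)·3 = -5p + 3
  11p - 6 = -5p + 3  ⇒  16p = 9  ⇒  p = 9/16.
In a mixed equilibrium Player 1 is indifferent between A and B; this condition fixes q.
  Player 1's payoff to A: q·(-1) + (1−q)·(-2) = q - 2
  Player 1's payoff to B: q·2 + (1−q)·(-7) = 9q - 7
  q - 2 = 9q - 7  ⇒  -8q = -5  ⇒  q = 5/8.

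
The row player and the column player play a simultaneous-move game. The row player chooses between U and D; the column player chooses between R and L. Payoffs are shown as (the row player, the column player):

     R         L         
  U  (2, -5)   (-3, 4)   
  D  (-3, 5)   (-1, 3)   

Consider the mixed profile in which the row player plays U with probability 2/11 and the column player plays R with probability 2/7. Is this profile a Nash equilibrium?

Yes

Check the column player's indifference given the row player's mix p = 2/11:
  payoff from R = 35/11; payoff from L = 35/11 — equal.
Check the row player's indifference given the column player's mix q = 2/7:
  payoff from U = -11/7; payoff from D = -11/7 — equal.
Both players are indifferent, so neither can profitably deviate.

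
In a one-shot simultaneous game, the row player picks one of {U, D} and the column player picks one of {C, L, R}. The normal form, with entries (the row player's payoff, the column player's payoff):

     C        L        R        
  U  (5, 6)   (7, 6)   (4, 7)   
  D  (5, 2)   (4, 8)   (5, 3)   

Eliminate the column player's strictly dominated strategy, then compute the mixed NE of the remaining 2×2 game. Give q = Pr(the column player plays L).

q = 1/4

The column player's strategy C is strictly dominated by R: 7 > 6 and 3 > 2. Eliminate C.
The row player's indifference between U and D determines the column player's mixing probability q:
  the row player's payoff to U: q·7 + (1−q)·4 = 3q + 4
  the row player's payoff to D: q·4 + (1−q)·5 = -q + 5
  3q + 4 = -q + 5  ⇒  4q = 1  ⇒  q = 1/4.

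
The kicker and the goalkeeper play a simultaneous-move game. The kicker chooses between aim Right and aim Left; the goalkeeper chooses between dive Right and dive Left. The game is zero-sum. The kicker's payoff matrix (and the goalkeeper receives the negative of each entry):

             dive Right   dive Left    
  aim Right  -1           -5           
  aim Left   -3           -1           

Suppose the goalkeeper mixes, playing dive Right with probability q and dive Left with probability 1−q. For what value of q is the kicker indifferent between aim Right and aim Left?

q = 2/3

The goalkeeper's mix must leave the kicker indifferent between aim Right and aim Left.
  the kicker's payoff to aim Right: q·(-1) + (1−q)·(-5) = 4q - 5
  the kicker's payoff to aim Left: q·(-3) + (1−q)·(-1) = -2q - 1
  4q - 5 = -2q - 1  ⇒  6q = 4  ⇒  q = 2/3.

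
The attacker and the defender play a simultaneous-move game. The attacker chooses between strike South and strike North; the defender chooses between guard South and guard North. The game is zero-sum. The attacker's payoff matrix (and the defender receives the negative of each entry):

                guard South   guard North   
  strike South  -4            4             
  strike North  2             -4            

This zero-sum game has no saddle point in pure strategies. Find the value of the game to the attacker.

v = -4/7

Set the attacker's expected payoff from strike South equal to that from strike North:
  the attacker's expected payoff from strike South: q·(-4) + (1−q)·4 = -8q + 4
  the attacker's expected payoff from strike North: q·2 + (1−q)·(-4) = 6q - 4
  -8q + 4 = 6q - 4  ⇒  -14q = -8  ⇒  q = 4/7.
The value is the attacker's expected payoff against this mix (using strike South): (4/7)·(-4) + (3/7)·4 = -4/7.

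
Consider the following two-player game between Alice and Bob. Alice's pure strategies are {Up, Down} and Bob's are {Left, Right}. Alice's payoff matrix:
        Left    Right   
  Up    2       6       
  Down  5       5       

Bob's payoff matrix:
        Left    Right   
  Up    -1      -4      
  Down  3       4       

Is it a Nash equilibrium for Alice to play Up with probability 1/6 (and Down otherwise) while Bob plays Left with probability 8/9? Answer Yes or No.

Given Alice's mix p = 1/6, Bob's payoff from Left is 7/3 but from Right is 8/3. Bob strictly prefers Right, so Bob would not mix.
So the proposed profile is not a Nash equilibrium.

No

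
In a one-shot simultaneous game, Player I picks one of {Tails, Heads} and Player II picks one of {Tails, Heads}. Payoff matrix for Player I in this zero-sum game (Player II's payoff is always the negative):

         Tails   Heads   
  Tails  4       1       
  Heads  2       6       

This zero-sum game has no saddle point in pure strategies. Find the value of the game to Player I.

v = 22/7

Player II's mix must leave Player I indifferent between Tails and Heads.
  Player I's expected payoff from Tails: q·4 + (1−q)·1 = 3q + 1
  Player I's expected payoff from Heads: q·2 + (1−q)·6 = -4q + 6
  3q + 1 = -4q + 6  ⇒  7q = 5  ⇒  q = 5/7.
The value is Player I's expected payoff against this mix (using Tails): (5/7)·4 + (2/7)·1 = 22/7.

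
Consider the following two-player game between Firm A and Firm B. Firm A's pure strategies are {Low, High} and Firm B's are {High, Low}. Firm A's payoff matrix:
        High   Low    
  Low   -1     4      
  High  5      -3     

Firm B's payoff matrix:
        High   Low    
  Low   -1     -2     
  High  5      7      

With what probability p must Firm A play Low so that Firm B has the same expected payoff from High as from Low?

Firm A's mix must leave Firm B indifferent between High and Low.
  Firm B's payoff to High: p·(-1) + (1−p)·5 = -6p + 5
  Firm B's payoff to Low: p·(-2) + (1−p)·7 = -9p + 7
  -6p + 5 = -9p + 7  ⇒  3p = 2  ⇒  p = 2/3.

p = 2/3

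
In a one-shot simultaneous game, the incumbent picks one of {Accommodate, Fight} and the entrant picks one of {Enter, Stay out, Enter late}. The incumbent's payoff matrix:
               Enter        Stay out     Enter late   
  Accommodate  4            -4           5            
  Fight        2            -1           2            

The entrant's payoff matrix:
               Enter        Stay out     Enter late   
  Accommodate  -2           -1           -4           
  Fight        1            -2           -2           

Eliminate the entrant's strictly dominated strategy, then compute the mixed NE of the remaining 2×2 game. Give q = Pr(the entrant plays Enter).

q = 3/5

The entrant's strategy Enter late is strictly dominated by Enter: -2 > -4 and 1 > -2. Eliminate Enter late.
The entrant's mix must leave the incumbent indifferent between Accommodate and Fight.
  the incumbent's payoff from Accommodate: q·4 + (1−q)·(-4) = 8q - 4
  the incumbent's payoff from Fight: q·2 + (1−q)·(-1) = 3q - 1
  8q - 4 = 3q - 1  ⇒  5q = 3  ⇒  q = 3/5.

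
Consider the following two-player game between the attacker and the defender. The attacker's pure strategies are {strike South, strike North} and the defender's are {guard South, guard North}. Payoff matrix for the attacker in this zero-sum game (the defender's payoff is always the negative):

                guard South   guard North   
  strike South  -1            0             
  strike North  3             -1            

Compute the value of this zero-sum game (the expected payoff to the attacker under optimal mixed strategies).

The attacker's indifference between strike South and strike North determines the defender's mixing probability q:
  the attacker's payoff from strike South: q·(-1) + (1−q)·0 = -q
  the attacker's payoff from strike North: q·3 + (1−q)·(-1) = 4q - 1
  -q = 4q - 1  ⇒  -5q = -1  ⇒  q = 1/5.
The value is the attacker's expected payoff against this mix (using strike South): (1/5)·(-1) + (4/5)·0 = -1/5.

v = -1/5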